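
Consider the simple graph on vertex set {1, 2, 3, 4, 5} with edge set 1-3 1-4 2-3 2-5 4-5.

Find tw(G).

A width-2 tree decomposition is:
Bags: B1 = {2, 4, 5}  B2 = {2, 3, 4}  B3 = {1, 3, 4}
Tree: B1–B2, B2–B3
Each bag holds 3 vertices, so the decomposition has width 2, which upper-bounds the treewidth. Since 4–5–2–3–1–4 is a cycle in G, G is not acyclic. Forests are exactly the graphs of treewidth ≤ 1, so tw(G) ≥ 2. The upper and lower bounds meet at 2, so that is the treewidth.

2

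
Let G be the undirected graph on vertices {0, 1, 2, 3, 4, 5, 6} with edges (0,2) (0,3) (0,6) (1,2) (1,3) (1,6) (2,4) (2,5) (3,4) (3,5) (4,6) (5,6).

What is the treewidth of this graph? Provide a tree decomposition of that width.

Each bag holds 4 vertices, so the decomposition has width 3, which upper-bounds the treewidth. For the lower bound: the 4 vertex sets {5,6}, {0,3}, {2}, {4} are disjoint, each induces a connected subgraph, and every pair is joined by at least one edge of G. Contracting each set to a single vertex therefore yields K_{4} as a minor, and since treewidth is minor-monotone, tw(G) ≥ tw(K_{4}) = 3. Therefore the treewidth is 3.

Treewidth 3.
One such decomposition:
Bags: B1 = {2, 3, 5, 6}  B2 = {0, 2, 3, 6}  B3 = {2, 3, 4, 6}  B4 = {1, 2, 3, 6}
Tree: B1–B2, B2–B3, B3–B4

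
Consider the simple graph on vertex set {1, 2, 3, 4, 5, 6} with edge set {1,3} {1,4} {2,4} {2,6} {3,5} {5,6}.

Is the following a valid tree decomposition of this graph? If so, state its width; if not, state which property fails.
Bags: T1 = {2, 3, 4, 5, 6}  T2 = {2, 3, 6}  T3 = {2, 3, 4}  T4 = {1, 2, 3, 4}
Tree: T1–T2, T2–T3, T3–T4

A tree decomposition must satisfy three properties: every vertex lies in some bag; for every edge, both endpoints lie together in some bag; and for every vertex, the bags containing it form a connected subtree. Here bags containing vertex 4 are not connected in the tree, so the decomposition is invalid.

No — bags containing vertex 4 are not connected in the tree.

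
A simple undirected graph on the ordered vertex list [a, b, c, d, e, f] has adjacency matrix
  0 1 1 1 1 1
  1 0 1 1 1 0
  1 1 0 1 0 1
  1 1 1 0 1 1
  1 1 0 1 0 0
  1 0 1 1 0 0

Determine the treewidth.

3

A width-3 tree decomposition is:
Bags: B1 = {a, b, c, d}  B2 = {a, c, d, f}  B3 = {a, b, d, e}
Tree: B1–B2, B1–B3
Every bag has size at most 4, so the width is 4 − 1 = 3 and tw(G) ≤ 3. Conversely, {a, b, d, e} is a clique of size 4, and the vertices of any clique must share a bag in every tree decomposition; so some bag has ≥ 4 vertices and tw(G) ≥ 3. Combining the bounds, tw(G) = 3.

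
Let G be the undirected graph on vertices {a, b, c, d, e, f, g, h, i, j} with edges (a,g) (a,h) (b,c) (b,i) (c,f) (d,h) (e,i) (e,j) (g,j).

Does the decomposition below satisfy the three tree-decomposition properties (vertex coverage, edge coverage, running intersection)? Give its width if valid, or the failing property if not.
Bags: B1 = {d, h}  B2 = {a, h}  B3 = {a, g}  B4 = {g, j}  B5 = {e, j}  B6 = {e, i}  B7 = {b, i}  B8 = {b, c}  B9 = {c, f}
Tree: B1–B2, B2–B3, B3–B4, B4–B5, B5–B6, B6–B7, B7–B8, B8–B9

Yes; width 1.

Vertex coverage: the bags together contain {a, b, c, d, e, f, g, h, i, j}, the full vertex set. Edge coverage: each edge of G has both endpoints in at least one bag. Running intersection: for every vertex, the bags containing it form a connected subtree. All three properties hold, so this is a valid tree decomposition of width max|bag| − 1 = 1, and hence tw(G) ≤ 1.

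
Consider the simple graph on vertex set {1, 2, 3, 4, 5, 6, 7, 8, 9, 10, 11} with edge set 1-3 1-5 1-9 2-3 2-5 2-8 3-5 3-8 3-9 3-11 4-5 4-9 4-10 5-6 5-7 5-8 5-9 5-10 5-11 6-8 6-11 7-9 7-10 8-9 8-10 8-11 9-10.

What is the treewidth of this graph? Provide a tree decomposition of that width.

The largest bag has 4 vertices, giving width 3; this decomposition certifies tw(G) ≤ 3. Conversely, {5, 8, 9, 10} is a clique of size 4, and the vertices of any clique must share a bag in every tree decomposition; so some bag has ≥ 4 vertices and tw(G) ≥ 3. Therefore the treewidth is 3.

Treewidth 3.
One optimal decomposition is:
Bags: B1 = {3, 5, 8, 9}  B2 = {1, 3, 5, 9}  B3 = {5, 8, 9, 10}  B4 = {4, 5, 9, 10}  B5 = {5, 7, 9, 10}  B6 = {3, 5, 8, 11}  B7 = {5, 6, 8, 11}  B8 = {2, 3, 5, 8}
Tree: B1–B2, B1–B3, B3–B4, B3–B5, B1–B6, B6–B7, B1–B8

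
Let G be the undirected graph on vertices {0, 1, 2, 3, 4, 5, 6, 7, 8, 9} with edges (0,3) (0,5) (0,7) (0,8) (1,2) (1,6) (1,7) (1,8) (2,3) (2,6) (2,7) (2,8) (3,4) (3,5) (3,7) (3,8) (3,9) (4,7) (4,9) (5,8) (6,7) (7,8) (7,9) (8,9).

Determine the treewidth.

A width-3 tree decomposition is:
Bags: B1 = {2, 3, 7, 8}  B2 = {3, 7, 8, 9}  B3 = {0, 3, 7, 8}  B4 = {3, 4, 7, 9}  B5 = {1, 2, 7, 8}  B6 = {0, 3, 5, 8}  B7 = {1, 2, 6, 7}
Tree: B1–B2, B1–B3, B2–B4, B1–B5, B3–B6, B5–B7
Each bag holds 4 vertices, so the decomposition has width 3, which upper-bounds the treewidth. Conversely, {0, 3, 5, 8} is a clique of size 4, and the vertices of any clique must share a bag in every tree decomposition; so some bag has ≥ 4 vertices and tw(G) ≥ 3. The upper and lower bounds meet at 3, so that is the treewidth.

3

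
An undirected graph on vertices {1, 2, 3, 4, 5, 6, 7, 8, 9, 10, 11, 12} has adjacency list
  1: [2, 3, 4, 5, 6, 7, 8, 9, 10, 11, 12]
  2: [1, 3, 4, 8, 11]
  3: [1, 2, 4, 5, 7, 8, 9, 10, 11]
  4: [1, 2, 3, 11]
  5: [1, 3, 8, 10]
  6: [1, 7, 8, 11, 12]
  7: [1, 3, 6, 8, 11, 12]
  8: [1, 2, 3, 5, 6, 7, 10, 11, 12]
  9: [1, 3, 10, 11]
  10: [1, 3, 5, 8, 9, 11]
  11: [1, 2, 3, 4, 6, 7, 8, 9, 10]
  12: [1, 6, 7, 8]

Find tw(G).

A width-4 tree decomposition is:
Bags: B1 = {1, 3, 8, 10, 11}  B2 = {1, 3, 7, 8, 11}  B3 = {1, 3, 9, 10, 11}  B4 = {1, 6, 7, 8, 11}  B5 = {1, 2, 3, 8, 11}  B6 = {1, 2, 3, 4, 11}  B7 = {1, 6, 7, 8, 12}  B8 = {1, 3, 5, 8, 10}
Tree: B1–B2, B1–B3, B2–B4, B1–B5, B5–B6, B4–B7, B1–B8
Each bag holds 5 vertices, so the decomposition has width 4, which upper-bounds the treewidth. On the other hand G contains the 5-clique {1, 2, 3, 8, 11}. A clique must lie in a single bag of any decomposition, so no decomposition can have width below 4. Combining the bounds, tw(G) = 4.

4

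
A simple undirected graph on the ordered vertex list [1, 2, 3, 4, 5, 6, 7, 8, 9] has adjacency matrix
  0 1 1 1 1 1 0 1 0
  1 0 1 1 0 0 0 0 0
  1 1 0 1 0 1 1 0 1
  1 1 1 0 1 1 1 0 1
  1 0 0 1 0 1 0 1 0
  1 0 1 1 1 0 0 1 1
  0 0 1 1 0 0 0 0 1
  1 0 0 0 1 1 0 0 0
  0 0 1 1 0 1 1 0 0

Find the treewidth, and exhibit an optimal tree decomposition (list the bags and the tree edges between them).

Every bag has size at most 4, so the width is 4 − 1 = 3 and tw(G) ≤ 3. Conversely, {1, 5, 6, 8} is a clique of size 4, and the vertices of any clique must share a bag in every tree decomposition; so some bag has ≥ 4 vertices and tw(G) ≥ 3. Hence tw(G) = 3 exactly.

Treewidth 3.
Bags: B1 = {1, 3, 4, 6}  B2 = {3, 4, 6, 9}  B3 = {1, 4, 5, 6}  B4 = {1, 5, 6, 8}  B5 = {1, 2, 3, 4}  B6 = {3, 4, 7, 9}
Tree: B1–B2, B1–B3, B3–B4, B1–B5, B2–B6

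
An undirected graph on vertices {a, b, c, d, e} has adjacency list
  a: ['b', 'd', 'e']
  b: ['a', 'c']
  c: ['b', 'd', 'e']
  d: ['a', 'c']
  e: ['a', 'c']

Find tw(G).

A width-2 tree decomposition is:
Bags: B1 = {a, c, d}  B2 = {a, c, e}  B3 = {a, b, c}
Tree: B1–B2, B2–B3
Each bag holds 3 vertices, so the decomposition has width 2, which upper-bounds the treewidth. For the lower bound, G contains the cycle d–a–e–c–d, so G is not a forest; only forests have treewidth ≤ 1, hence tw(G) ≥ 2. The upper and lower bounds meet at 2, so that is the treewidth.

2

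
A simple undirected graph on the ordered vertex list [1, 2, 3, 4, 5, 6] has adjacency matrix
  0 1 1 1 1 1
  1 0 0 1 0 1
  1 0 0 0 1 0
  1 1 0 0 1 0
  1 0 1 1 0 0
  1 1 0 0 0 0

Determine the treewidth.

A width-2 tree decomposition is:
Bags: B1 = {1, 4, 5}  B2 = {1, 2, 4}  B3 = {1, 2, 6}  B4 = {1, 3, 5}
Tree: B1–B2, B2–B3, B1–B4
Every bag has size at most 3, so the width is 3 − 1 = 2 and tw(G) ≤ 2. Conversely, {1, 2, 4} is a clique of size 3, and the vertices of any clique must share a bag in every tree decomposition; so some bag has ≥ 3 vertices and tw(G) ≥ 2. Hence tw(G) = 2 exactly.

2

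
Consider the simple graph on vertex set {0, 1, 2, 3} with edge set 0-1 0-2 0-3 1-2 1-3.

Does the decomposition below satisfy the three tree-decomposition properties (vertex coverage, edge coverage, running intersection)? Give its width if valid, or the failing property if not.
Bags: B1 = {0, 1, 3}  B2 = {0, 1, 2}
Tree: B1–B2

Yes; width 2.

Checking the three conditions: (i) the bags cover all of {0, 1, 2, 3}; (ii) for each edge, some bag contains both endpoints; (iii) the bags containing any fixed vertex form a subtree. All hold, so the decomposition is valid with width 3 − 1 = 2.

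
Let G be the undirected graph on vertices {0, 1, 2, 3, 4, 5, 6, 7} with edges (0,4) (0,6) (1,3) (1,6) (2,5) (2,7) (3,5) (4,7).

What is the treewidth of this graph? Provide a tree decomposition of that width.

Each bag holds 3 vertices, so the decomposition has width 2, which upper-bounds the treewidth. For the lower bound, G contains the cycle 4–7–2–5–3–1–6–0–4, so G is not a forest; only forests have treewidth ≤ 1, hence tw(G) ≥ 2. The upper and lower bounds meet at 2, so that is the treewidth.

Treewidth 2.
One such decomposition:
Bags: B1 = {2, 4, 7}  B2 = {2, 4, 5}  B3 = {3, 4, 5}  B4 = {1, 3, 4}  B5 = {1, 4, 6}  B6 = {0, 4, 6}
Tree: B1–B2, B2–B3, B3–B4, B4–B5, B5–B6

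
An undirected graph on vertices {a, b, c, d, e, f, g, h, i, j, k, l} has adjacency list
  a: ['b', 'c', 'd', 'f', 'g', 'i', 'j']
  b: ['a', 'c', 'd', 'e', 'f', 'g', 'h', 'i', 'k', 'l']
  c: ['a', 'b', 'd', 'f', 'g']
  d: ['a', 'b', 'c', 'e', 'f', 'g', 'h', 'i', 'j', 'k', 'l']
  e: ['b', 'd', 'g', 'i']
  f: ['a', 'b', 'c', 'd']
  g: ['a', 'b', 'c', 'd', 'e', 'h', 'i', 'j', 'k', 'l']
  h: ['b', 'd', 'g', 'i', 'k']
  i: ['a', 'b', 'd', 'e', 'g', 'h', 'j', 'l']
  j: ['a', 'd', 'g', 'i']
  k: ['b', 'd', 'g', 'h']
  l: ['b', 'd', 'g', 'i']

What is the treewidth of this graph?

4

A width-4 tree decomposition is:
Bags: B1 = {a, b, d, g, i}  B2 = {a, b, c, d, g}  B3 = {b, d, e, g, i}  B4 = {b, d, g, h, i}  B5 = {b, d, g, i, l}  B6 = {a, d, g, i, j}  B7 = {a, b, c, d, f}  B8 = {b, d, g, h, k}
Tree: B1–B2, B1–B3, B3–B4, B4–B5, B1–B6, B2–B7, B4–B8
Each bag holds 5 vertices, so the decomposition has width 4, which upper-bounds the treewidth. For the lower bound, the 5 vertices {a, d, g, i, j} are pairwise adjacent, and any tree decomposition puts a clique entirely inside one bag — forcing width ≥ 4. The upper and lower bounds meet at 4, so that is the treewidth.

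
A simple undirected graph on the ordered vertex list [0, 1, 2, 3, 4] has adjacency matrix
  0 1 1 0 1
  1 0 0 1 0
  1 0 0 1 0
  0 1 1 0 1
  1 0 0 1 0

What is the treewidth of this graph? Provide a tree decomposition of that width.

The largest bag has 3 vertices, giving width 2; this decomposition certifies tw(G) ≤ 2. For the lower bound, G contains the cycle 4–0–1–3–4, so G is not a forest; only forests have treewidth ≤ 1, hence tw(G) ≥ 2. Therefore the treewidth is 2.

Treewidth 2.
Bags: B1 = {0, 3, 4}  B2 = {0, 1, 3}  B3 = {0, 2, 3}
Tree: B1–B2, B2–B3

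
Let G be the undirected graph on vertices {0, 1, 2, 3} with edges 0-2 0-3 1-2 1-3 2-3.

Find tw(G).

2

A width-2 tree decomposition is:
Bags: B1 = {1, 2, 3}  B2 = {0, 2, 3}
Tree: B1–B2
Every bag has size at most 3, so the width is 3 − 1 = 2 and tw(G) ≤ 2. For the lower bound, the 3 vertices {0, 2, 3} are pairwise adjacent, and any tree decomposition puts a clique entirely inside one bag — forcing width ≥ 2. Therefore the treewidth is 2.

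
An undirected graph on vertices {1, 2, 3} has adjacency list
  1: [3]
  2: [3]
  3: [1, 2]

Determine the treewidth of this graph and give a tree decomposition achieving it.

Treewidth 1.
One such decomposition:
Bags: B1 = {2, 3}  B2 = {1, 3}
Tree: B1–B2

Every bag has size at most 2, so the width is 2 − 1 = 1 and tw(G) ≤ 1. Any graph with an edge has treewidth ≥ 1, and G has the edge 2–3. Hence tw(G) = 1 exactly.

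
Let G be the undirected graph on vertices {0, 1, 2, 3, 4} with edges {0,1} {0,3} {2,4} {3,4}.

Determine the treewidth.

1

A width-1 tree decomposition is:
Bags: B1 = {2, 4}  B2 = {3, 4}  B3 = {0, 3}  B4 = {0, 1}
Tree: B1–B2, B2–B3, B3–B4
Each bag holds 2 vertices, so the decomposition has width 1, which upper-bounds the treewidth. Any graph with an edge has treewidth ≥ 1, and G has the edge 2–4. Therefore the treewidth is 1.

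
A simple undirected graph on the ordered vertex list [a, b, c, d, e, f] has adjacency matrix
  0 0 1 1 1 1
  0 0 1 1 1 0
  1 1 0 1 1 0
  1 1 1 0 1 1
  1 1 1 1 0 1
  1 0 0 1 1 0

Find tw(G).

3

A width-3 tree decomposition is:
Bags: B1 = {a, d, e, f}  B2 = {a, c, d, e}  B3 = {b, c, d, e}
Tree: B1–B2, B2–B3
Every bag has size at most 4, so the width is 4 − 1 = 3 and tw(G) ≤ 3. Conversely, {a, c, d, e} is a clique of size 4, and the vertices of any clique must share a bag in every tree decomposition; so some bag has ≥ 4 vertices and tw(G) ≥ 3. Hence tw(G) = 3 exactly.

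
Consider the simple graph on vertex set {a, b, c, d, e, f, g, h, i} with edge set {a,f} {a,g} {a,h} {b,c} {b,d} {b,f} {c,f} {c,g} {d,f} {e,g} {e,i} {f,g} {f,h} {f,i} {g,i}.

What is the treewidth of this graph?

2

A width-2 tree decomposition is:
Bags: B1 = {f, g, i}  B2 = {c, f, g}  B3 = {e, g, i}  B4 = {a, f, g}  B5 = {b, c, f}  B6 = {a, f, h}  B7 = {b, d, f}
Tree: B1–B2, B1–B3, B2–B4, B2–B5, B4–B6, B5–B7
Each bag holds 3 vertices, so the decomposition has width 2, which upper-bounds the treewidth. Conversely, {e, g, i} is a clique of size 3, and the vertices of any clique must share a bag in every tree decomposition; so some bag has ≥ 3 vertices and tw(G) ≥ 2. Combining the bounds, tw(G) = 2.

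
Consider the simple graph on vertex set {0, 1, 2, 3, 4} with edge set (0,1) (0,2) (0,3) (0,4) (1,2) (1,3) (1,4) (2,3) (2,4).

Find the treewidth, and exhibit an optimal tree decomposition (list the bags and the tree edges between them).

The largest bag has 4 vertices, giving width 3; this decomposition certifies tw(G) ≤ 3. On the other hand G contains the 4-clique {0, 1, 2, 3}. A clique must lie in a single bag of any decomposition, so no decomposition can have width below 3. Combining the bounds, tw(G) = 3.

Treewidth 3.
One optimal decomposition is:
Bags: B1 = {0, 1, 2, 3}  B2 = {0, 1, 2, 4}
Tree: B1–B2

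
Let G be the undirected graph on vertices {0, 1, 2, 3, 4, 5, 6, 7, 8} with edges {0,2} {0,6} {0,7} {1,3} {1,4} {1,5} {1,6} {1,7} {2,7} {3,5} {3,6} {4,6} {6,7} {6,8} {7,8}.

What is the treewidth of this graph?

2

A width-2 tree decomposition is:
Bags: B1 = {1, 6, 7}  B2 = {1, 4, 6}  B3 = {6, 7, 8}  B4 = {1, 3, 6}  B5 = {1, 3, 5}  B6 = {0, 6, 7}  B7 = {0, 2, 7}
Tree: B1–B2, B1–B3, B2–B4, B4–B5, B3–B6, B6–B7
Every bag has size at most 3, so the width is 3 − 1 = 2 and tw(G) ≤ 2. For the lower bound, the 3 vertices {0, 2, 7} are pairwise adjacent, and any tree decomposition puts a clique entirely inside one bag — forcing width ≥ 2. The upper and lower bounds meet at 2, so that is the treewidth.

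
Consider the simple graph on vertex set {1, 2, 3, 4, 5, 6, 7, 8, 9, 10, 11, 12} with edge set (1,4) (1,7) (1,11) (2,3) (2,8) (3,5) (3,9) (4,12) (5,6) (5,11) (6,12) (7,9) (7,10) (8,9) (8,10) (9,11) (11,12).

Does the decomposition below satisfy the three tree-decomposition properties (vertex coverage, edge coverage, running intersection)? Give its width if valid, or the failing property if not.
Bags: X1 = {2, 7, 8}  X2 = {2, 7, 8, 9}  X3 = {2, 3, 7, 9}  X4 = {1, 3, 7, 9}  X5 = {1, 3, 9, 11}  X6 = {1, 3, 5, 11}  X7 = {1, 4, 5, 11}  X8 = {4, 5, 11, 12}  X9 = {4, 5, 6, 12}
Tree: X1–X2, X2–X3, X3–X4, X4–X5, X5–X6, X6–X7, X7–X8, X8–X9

No — vertex 10 appears in no bag.

A tree decomposition must satisfy three properties: every vertex lies in some bag; for every edge, both endpoints lie together in some bag; and for every vertex, the bags containing it form a connected subtree. Here vertex 10 appears in no bag, so the decomposition is invalid.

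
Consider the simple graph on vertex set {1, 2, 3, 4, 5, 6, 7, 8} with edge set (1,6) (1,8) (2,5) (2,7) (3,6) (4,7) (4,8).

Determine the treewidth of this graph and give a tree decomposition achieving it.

Each bag holds 2 vertices, so the decomposition has width 1, which upper-bounds the treewidth. Any graph with an edge has treewidth ≥ 1, and G has the edge 3–6. Hence tw(G) = 1 exactly.

Treewidth 1.
One such decomposition:
Bags: B1 = {3, 6}  B2 = {1, 6}  B3 = {1, 8}  B4 = {4, 8}  B5 = {4, 7}  B6 = {2, 7}  B7 = {2, 5}
Tree: B1–B2, B2–B3, B3–B4, B4–B5, B5–B6, B6–B7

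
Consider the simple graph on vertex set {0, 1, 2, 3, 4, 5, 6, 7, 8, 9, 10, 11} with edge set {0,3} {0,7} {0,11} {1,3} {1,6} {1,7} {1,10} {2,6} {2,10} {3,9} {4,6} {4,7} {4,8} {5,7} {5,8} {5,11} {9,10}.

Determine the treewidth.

3

A width-3 tree decomposition is:
Bags: B1 = {0, 5, 8, 11}  B2 = {0, 5, 7, 8}  B3 = {0, 4, 7, 8}  B4 = {0, 3, 4, 7}  B5 = {1, 3, 4, 7}  B6 = {1, 3, 4, 6}  B7 = {1, 3, 6, 9}  B8 = {1, 6, 9, 10}  B9 = {2, 6, 9, 10}
Tree: B1–B2, B2–B3, B3–B4, B4–B5, B5–B6, B6–B7, B7–B8, B8–B9
Each bag holds 4 vertices, so the decomposition has width 3, which upper-bounds the treewidth. For the lower bound: the 4 vertex sets {5,8,11}, {0}, {7}, {1,3,4,6} are disjoint, each induces a connected subgraph, and every pair is joined by at least one edge of G. Contracting each set to a single vertex therefore yields K_{4} as a minor, and since treewidth is minor-monotone, tw(G) ≥ tw(K_{4}) = 3. Therefore the treewidth is 3.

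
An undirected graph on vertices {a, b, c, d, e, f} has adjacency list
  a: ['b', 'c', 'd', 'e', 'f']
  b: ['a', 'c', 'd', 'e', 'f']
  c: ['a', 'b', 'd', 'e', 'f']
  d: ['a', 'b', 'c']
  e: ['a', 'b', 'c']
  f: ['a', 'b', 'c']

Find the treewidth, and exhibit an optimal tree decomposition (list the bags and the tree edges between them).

Each bag holds 4 vertices, so the decomposition has width 3, which upper-bounds the treewidth. On the other hand G contains the 4-clique {a, b, c, d}. A clique must lie in a single bag of any decomposition, so no decomposition can have width below 3. Hence tw(G) = 3 exactly.

Treewidth 3.
Bags: B1 = {a, b, c, e}  B2 = {a, b, c, d}  B3 = {a, b, c, f}
Tree: B1–B2, B1–B3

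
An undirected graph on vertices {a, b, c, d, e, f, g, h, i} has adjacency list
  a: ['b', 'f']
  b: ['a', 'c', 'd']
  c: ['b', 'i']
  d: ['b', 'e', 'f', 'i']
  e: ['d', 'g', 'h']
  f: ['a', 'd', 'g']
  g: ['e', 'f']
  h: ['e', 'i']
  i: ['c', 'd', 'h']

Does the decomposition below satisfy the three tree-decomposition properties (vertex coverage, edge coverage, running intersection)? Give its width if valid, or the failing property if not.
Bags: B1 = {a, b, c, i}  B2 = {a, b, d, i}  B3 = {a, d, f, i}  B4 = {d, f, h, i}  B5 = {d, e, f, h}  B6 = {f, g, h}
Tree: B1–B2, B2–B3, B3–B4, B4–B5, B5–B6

No — edge (e,g) lies in no bag.

A tree decomposition must satisfy three properties: every vertex lies in some bag; for every edge, both endpoints lie together in some bag; and for every vertex, the bags containing it form a connected subtree. Here edge (e,g) lies in no bag, so the decomposition is invalid.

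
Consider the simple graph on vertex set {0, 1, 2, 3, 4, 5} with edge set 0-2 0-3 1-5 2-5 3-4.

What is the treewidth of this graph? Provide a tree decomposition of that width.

Treewidth 1.
One optimal decomposition is:
Bags: B1 = {1, 5}  B2 = {2, 5}  B3 = {0, 2}  B4 = {0, 3}  B5 = {3, 4}
Tree: B1–B2, B2–B3, B3–B4, B4–B5

The largest bag has 2 vertices, giving width 1; this decomposition certifies tw(G) ≤ 1. G has an edge, so its treewidth is at least 1. Therefore the treewidth is 1.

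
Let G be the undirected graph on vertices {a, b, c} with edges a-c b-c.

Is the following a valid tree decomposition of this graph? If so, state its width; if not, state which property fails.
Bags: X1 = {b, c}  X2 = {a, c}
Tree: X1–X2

Yes; width 1.

Vertex coverage: the bags together contain {a, b, c}, the full vertex set. Edge coverage: each edge of G has both endpoints in at least one bag. Running intersection: for every vertex, the bags containing it form a connected subtree. All three properties hold, so this is a valid tree decomposition of width max|bag| − 1 = 1, and hence tw(G) ≤ 1.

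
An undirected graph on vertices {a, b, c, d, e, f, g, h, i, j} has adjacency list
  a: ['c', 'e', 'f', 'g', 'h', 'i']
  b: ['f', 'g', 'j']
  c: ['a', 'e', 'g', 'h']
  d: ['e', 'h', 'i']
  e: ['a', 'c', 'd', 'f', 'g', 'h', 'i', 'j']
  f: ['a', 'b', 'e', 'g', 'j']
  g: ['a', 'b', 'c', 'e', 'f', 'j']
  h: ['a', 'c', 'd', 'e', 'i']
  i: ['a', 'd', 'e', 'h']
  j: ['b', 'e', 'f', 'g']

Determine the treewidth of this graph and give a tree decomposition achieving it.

The largest bag has 4 vertices, giving width 3; this decomposition certifies tw(G) ≤ 3. Conversely, {d, e, h, i} is a clique of size 4, and the vertices of any clique must share a bag in every tree decomposition; so some bag has ≥ 4 vertices and tw(G) ≥ 3. Combining the bounds, tw(G) = 3.

Treewidth 3.
One optimal decomposition is:
Bags: B1 = {a, c, e, h}  B2 = {a, e, h, i}  B3 = {a, c, e, g}  B4 = {d, e, h, i}  B5 = {a, e, f, g}  B6 = {e, f, g, j}  B7 = {b, f, g, j}
Tree: B1–B2, B1–B3, B2–B4, B3–B5, B5–B6, B6–B7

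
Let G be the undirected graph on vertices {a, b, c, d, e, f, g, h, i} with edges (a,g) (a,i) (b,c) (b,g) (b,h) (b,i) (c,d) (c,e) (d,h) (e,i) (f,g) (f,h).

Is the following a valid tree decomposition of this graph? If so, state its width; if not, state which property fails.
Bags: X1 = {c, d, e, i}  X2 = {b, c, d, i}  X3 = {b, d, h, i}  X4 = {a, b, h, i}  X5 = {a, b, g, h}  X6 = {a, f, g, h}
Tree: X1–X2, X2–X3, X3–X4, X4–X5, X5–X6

Every vertex of G appears in some bag (union = {a, b, c, d, e, f, g, h, i}); every edge is covered by a bag; and for each vertex v the set of bags containing v is connected in the bag tree. The decomposition is therefore valid. The largest bag has 4 vertices, so the width is 3.

Yes; width 3.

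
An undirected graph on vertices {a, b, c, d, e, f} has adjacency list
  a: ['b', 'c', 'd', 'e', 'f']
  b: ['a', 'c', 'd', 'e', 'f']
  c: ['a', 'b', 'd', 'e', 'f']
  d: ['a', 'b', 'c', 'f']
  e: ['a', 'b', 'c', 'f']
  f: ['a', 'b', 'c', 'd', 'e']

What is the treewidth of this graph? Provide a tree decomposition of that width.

Treewidth 4.
One such decomposition:
Bags: B1 = {a, b, c, e, f}  B2 = {a, b, c, d, f}
Tree: B1–B2

Every bag has size at most 5, so the width is 5 − 1 = 4 and tw(G) ≤ 4. Conversely, {a, b, c, d, f} is a clique of size 5, and the vertices of any clique must share a bag in every tree decomposition; so some bag has ≥ 5 vertices and tw(G) ≥ 4. Hence tw(G) = 4 exactly.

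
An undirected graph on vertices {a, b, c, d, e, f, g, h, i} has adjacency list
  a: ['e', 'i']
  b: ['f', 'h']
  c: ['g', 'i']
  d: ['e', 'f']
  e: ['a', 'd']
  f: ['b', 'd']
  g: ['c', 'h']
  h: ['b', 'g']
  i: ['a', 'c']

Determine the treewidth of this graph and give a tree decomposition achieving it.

Treewidth 2.
One optimal decomposition is:
Bags: B1 = {b, d, f}  B2 = {b, d, h}  B3 = {d, g, h}  B4 = {c, d, g}  B5 = {c, d, i}  B6 = {a, d, i}  B7 = {a, d, e}
Tree: B1–B2, B2–B3, B3–B4, B4–B5, B5–B6, B6–B7

Every bag has size at most 3, so the width is 3 − 1 = 2 and tw(G) ≤ 2. The edges d–f–b–h–g–c–i–a–e–d form a cycle, so G is not a tree and its treewidth is at least 2. Hence tw(G) = 2 exactly.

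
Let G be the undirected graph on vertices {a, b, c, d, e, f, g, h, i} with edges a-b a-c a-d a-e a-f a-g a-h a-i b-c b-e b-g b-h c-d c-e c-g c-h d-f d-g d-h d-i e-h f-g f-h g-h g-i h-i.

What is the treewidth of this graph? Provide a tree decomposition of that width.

Treewidth 4.
One such decomposition:
Bags: B1 = {a, d, f, g, h}  B2 = {a, d, g, h, i}  B3 = {a, c, d, g, h}  B4 = {a, b, c, g, h}  B5 = {a, b, c, e, h}
Tree: B1–B2, B1–B3, B3–B4, B4–B5

The largest bag has 5 vertices, giving width 4; this decomposition certifies tw(G) ≤ 4. On the other hand G contains the 5-clique {a, c, d, g, h}. A clique must lie in a single bag of any decomposition, so no decomposition can have width below 4. Therefore the treewidth is 4.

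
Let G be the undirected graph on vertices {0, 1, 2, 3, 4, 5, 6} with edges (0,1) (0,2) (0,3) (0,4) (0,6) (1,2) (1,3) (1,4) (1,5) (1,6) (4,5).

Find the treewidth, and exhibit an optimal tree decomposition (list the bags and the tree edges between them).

Each bag holds 3 vertices, so the decomposition has width 2, which upper-bounds the treewidth. On the other hand G contains the 3-clique {0, 1, 2}. A clique must lie in a single bag of any decomposition, so no decomposition can have width below 2. Therefore the treewidth is 2.

Treewidth 2.
One such decomposition:
Bags: B1 = {0, 1, 3}  B2 = {0, 1, 4}  B3 = {1, 4, 5}  B4 = {0, 1, 2}  B5 = {0, 1, 6}
Tree: B1–B2, B2–B3, B2–B4, B2–B5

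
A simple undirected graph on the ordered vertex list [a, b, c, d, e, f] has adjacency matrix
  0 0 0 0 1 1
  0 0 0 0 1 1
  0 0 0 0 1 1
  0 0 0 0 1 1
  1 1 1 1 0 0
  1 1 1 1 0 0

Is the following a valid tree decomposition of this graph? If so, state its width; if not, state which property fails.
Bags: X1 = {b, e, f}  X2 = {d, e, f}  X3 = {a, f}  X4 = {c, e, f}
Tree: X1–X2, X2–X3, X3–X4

No — edge (e,a) lies in no bag.

A tree decomposition must satisfy three properties: every vertex lies in some bag; for every edge, both endpoints lie together in some bag; and for every vertex, the bags containing it form a connected subtree. Here edge (e,a) lies in no bag, so the decomposition is invalid.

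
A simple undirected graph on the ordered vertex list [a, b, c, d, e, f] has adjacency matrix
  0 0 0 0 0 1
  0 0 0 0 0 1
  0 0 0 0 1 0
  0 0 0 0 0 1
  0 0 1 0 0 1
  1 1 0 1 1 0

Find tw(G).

A width-1 tree decomposition is:
Bags: B1 = {c, e}  B2 = {e, f}  B3 = {b, f}  B4 = {a, f}  B5 = {d, f}
Tree: B1–B2, B2–B3, B3–B4, B2–B5
The largest bag has 2 vertices, giving width 1; this decomposition certifies tw(G) ≤ 1. G has an edge, so its treewidth is at least 1. The upper and lower bounds meet at 1, so that is the treewidth.

1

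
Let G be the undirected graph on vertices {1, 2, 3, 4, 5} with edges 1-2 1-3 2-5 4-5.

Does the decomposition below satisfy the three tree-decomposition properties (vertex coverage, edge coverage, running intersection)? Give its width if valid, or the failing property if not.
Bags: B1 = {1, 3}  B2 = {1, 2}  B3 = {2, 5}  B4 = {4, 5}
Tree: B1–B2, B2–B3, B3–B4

Yes; width 1.

Vertex coverage: the bags together contain {1, 2, 3, 4, 5}, the full vertex set. Edge coverage: each edge of G has both endpoints in at least one bag. Running intersection: for every vertex, the bags containing it form a connected subtree. All three properties hold, so this is a valid tree decomposition of width max|bag| − 1 = 1, and hence tw(G) ≤ 1.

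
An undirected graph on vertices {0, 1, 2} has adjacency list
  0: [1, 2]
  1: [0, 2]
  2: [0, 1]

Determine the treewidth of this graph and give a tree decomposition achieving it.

With just one bag of size 3, the width is 3 − 1 = 2, so tw(G) ≤ 2. Conversely, {0, 1, 2} is a clique of size 3, and the vertices of any clique must share a bag in every tree decomposition; so some bag has ≥ 3 vertices and tw(G) ≥ 2. Hence tw(G) = 2 exactly.

Treewidth 2.
One optimal decomposition is:
Bags: B1 = {0, 1, 2}
Tree: (single bag)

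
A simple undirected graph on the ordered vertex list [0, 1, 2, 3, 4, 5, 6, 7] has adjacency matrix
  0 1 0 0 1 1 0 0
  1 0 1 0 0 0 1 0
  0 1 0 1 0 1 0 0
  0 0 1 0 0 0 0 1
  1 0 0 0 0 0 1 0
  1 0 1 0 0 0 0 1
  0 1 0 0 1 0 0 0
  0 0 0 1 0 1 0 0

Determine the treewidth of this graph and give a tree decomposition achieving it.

Treewidth 2.
One such decomposition:
Bags: B1 = {3, 5, 7}  B2 = {2, 3, 5}  B3 = {0, 2, 5}  B4 = {0, 1, 2}  B5 = {0, 1, 4}  B6 = {1, 4, 6}
Tree: B1–B2, B2–B3, B3–B4, B4–B5, B5–B6

Each bag holds 3 vertices, so the decomposition has width 2, which upper-bounds the treewidth. For the lower bound, G contains the cycle 7–3–2–5–7, so G is not a forest; only forests have treewidth ≤ 1, hence tw(G) ≥ 2. Combining the bounds, tw(G) = 2.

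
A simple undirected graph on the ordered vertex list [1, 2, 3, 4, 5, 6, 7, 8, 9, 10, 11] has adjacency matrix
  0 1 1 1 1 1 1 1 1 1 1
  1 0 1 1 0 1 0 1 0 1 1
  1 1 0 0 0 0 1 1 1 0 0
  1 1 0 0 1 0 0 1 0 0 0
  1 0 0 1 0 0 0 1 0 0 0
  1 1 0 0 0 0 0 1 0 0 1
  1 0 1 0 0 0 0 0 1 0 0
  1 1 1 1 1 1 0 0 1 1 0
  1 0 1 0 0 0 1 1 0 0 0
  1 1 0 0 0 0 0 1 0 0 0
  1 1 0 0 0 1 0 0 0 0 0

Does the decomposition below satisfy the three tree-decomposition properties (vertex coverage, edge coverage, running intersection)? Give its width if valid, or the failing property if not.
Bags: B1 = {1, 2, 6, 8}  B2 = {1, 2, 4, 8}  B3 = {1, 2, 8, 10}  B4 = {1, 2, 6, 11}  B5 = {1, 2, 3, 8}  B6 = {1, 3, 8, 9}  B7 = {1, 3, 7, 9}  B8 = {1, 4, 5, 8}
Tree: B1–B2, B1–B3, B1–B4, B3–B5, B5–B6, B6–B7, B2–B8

Yes; width 3.

Every vertex of G appears in some bag (union = {1, 2, 3, 4, 5, 6, 7, 8, 9, 10, 11}); every edge is covered by a bag; and for each vertex v the set of bags containing v is connected in the bag tree. The decomposition is therefore valid. The largest bag has 4 vertices, so the width is 3.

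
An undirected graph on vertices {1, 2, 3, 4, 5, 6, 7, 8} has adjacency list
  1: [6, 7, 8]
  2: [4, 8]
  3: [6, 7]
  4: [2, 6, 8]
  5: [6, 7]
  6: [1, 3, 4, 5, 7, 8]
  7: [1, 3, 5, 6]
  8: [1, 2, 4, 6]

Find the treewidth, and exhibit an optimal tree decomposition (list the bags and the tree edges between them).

Every bag has size at most 3, so the width is 3 − 1 = 2 and tw(G) ≤ 2. Conversely, {2, 4, 8} is a clique of size 3, and the vertices of any clique must share a bag in every tree decomposition; so some bag has ≥ 3 vertices and tw(G) ≥ 2. Combining the bounds, tw(G) = 2.

Treewidth 2.
One such decomposition:
Bags: B1 = {1, 6, 7}  B2 = {1, 6, 8}  B3 = {4, 6, 8}  B4 = {3, 6, 7}  B5 = {2, 4, 8}  B6 = {5, 6, 7}
Tree: B1–B2, B2–B3, B1–B4, B3–B5, B4–B6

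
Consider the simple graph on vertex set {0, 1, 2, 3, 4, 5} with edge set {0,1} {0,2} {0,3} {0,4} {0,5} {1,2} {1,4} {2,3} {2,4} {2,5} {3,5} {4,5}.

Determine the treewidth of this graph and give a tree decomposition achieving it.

Every bag has size at most 4, so the width is 4 − 1 = 3 and tw(G) ≤ 3. For the lower bound, the 4 vertices {0, 2, 3, 5} are pairwise adjacent, and any tree decomposition puts a clique entirely inside one bag — forcing width ≥ 3. Combining the bounds, tw(G) = 3.

Treewidth 3.
One optimal decomposition is:
Bags: B1 = {0, 2, 4, 5}  B2 = {0, 2, 3, 5}  B3 = {0, 1, 2, 4}
Tree: B1–B2, B1–B3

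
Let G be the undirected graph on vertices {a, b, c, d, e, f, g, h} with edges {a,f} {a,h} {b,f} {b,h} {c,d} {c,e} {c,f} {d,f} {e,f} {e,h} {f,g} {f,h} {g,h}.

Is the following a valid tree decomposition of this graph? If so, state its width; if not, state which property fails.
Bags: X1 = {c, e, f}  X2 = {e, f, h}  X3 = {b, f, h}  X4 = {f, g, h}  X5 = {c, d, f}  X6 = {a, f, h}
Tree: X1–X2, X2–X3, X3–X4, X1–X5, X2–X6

Yes; width 2.

Vertex coverage: the bags together contain {a, b, c, d, e, f, g, h}, the full vertex set. Edge coverage: each edge of G has both endpoints in at least one bag. Running intersection: for every vertex, the bags containing it form a connected subtree. All three properties hold, so this is a valid tree decomposition of width max|bag| − 1 = 2, and hence tw(G) ≤ 2.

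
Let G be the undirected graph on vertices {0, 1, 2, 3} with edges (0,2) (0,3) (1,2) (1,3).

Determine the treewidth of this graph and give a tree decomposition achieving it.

Treewidth 2.
Bags: B1 = {0, 1, 2}  B2 = {0, 1, 3}
Tree: B1–B2

Every bag has size at most 3, so the width is 3 − 1 = 2 and tw(G) ≤ 2. Since 0–2–1–3–0 is a cycle in G, G is not acyclic. Forests are exactly the graphs of treewidth ≤ 1, so tw(G) ≥ 2. Combining the bounds, tw(G) = 2.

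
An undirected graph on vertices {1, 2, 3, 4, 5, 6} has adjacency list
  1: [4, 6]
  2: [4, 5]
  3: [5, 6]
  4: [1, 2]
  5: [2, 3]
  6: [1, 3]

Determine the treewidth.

A width-2 tree decomposition is:
Bags: B1 = {3, 5, 6}  B2 = {1, 5, 6}  B3 = {1, 4, 5}  B4 = {2, 4, 5}
Tree: B1–B2, B2–B3, B3–B4
Every bag has size at most 3, so the width is 3 − 1 = 2 and tw(G) ≤ 2. The edges 5–3–6–1–4–2–5 form a cycle, so G is not a tree and its treewidth is at least 2. Combining the bounds, tw(G) = 2.

2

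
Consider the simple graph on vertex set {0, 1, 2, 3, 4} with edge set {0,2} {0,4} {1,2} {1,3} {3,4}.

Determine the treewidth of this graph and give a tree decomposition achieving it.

Treewidth 2.
Bags: B1 = {0, 1, 2}  B2 = {0, 1, 3}  B3 = {0, 3, 4}
Tree: B1–B2, B2–B3

Each bag holds 3 vertices, so the decomposition has width 2, which upper-bounds the treewidth. The edges 0–2–1–3–4–0 form a cycle, so G is not a tree and its treewidth is at least 2. The upper and lower bounds meet at 2, so that is the treewidth.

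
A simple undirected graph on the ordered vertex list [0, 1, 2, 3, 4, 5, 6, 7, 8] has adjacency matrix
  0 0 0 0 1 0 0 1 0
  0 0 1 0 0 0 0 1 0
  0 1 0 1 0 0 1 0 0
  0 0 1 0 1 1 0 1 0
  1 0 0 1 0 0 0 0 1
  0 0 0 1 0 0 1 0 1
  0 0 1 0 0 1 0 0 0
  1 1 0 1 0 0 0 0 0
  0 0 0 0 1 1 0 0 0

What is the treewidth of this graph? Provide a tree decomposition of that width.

Treewidth 3.
One optimal decomposition is:
Bags: B1 = {2, 5, 6, 8}  B2 = {2, 3, 5, 8}  B3 = {2, 3, 4, 8}  B4 = {1, 2, 3, 4}  B5 = {1, 3, 4, 7}  B6 = {0, 1, 4, 7}
Tree: B1–B2, B2–B3, B3–B4, B4–B5, B5–B6

Each bag holds 4 vertices, so the decomposition has width 3, which upper-bounds the treewidth. For the lower bound: the 4 vertex sets {5,6,8}, {2}, {3}, {0,1,4,7} are disjoint, each induces a connected subgraph, and every pair is joined by at least one edge of G. Contracting each set to a single vertex therefore yields K_{4} as a minor, and since treewidth is minor-monotone, tw(G) ≥ tw(K_{4}) = 3. Therefore the treewidth is 3.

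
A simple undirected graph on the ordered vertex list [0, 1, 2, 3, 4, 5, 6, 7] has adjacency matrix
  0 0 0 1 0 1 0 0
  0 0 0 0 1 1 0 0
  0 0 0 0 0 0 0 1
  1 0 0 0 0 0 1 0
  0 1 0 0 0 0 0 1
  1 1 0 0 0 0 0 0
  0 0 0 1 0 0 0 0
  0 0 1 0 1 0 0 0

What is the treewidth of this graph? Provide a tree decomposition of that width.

Treewidth 1.
One such decomposition:
Bags: B1 = {2, 7}  B2 = {4, 7}  B3 = {1, 4}  B4 = {1, 5}  B5 = {0, 5}  B6 = {0, 3}  B7 = {3, 6}
Tree: B1–B2, B2–B3, B3–B4, B4–B5, B5–B6, B6–B7

The largest bag has 2 vertices, giving width 1; this decomposition certifies tw(G) ≤ 1. G has an edge, so its treewidth is at least 1. Combining the bounds, tw(G) = 1.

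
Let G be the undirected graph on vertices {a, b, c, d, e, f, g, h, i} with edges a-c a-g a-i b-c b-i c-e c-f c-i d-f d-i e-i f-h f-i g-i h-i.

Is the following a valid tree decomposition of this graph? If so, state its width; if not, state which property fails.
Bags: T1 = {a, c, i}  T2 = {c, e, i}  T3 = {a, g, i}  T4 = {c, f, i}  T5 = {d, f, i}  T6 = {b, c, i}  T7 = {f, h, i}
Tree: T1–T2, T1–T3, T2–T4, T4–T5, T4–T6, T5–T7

Vertex coverage: the bags together contain {a, b, c, d, e, f, g, h, i}, the full vertex set. Edge coverage: each edge of G has both endpoints in at least one bag. Running intersection: for every vertex, the bags containing it form a connected subtree. All three properties hold, so this is a valid tree decomposition of width max|bag| − 1 = 2, and hence tw(G) ≤ 2.

Yes; width 2.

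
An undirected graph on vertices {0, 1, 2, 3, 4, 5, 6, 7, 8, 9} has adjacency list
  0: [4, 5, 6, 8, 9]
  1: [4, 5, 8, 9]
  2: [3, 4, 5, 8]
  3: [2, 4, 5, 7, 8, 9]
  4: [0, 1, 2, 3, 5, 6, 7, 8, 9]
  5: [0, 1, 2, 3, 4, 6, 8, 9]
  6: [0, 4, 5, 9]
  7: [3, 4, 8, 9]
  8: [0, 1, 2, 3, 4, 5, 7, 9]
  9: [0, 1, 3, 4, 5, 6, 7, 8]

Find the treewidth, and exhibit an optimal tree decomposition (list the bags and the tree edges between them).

Each bag holds 5 vertices, so the decomposition has width 4, which upper-bounds the treewidth. Conversely, {0, 4, 5, 8, 9} is a clique of size 5, and the vertices of any clique must share a bag in every tree decomposition; so some bag has ≥ 5 vertices and tw(G) ≥ 4. Hence tw(G) = 4 exactly.

Treewidth 4.
Bags: B1 = {3, 4, 5, 8, 9}  B2 = {0, 4, 5, 8, 9}  B3 = {2, 3, 4, 5, 8}  B4 = {3, 4, 7, 8, 9}  B5 = {0, 4, 5, 6, 9}  B6 = {1, 4, 5, 8, 9}
Tree: B1–B2, B1–B3, B1–B4, B2–B5, B2–B6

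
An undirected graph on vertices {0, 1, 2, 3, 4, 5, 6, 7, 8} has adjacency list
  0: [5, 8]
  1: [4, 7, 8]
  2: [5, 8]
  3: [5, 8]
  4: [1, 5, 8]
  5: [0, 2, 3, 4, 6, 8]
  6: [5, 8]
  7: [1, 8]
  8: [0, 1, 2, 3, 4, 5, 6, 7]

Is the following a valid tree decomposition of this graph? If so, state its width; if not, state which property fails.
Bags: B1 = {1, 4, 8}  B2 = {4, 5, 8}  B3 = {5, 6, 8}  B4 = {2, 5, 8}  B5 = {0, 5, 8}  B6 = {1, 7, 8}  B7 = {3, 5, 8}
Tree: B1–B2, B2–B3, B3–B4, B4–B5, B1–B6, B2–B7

Yes; width 2.

Every vertex of G appears in some bag (union = {0, 1, 2, 3, 4, 5, 6, 7, 8}); every edge is covered by a bag; and for each vertex v the set of bags containing v is connected in the bag tree. The decomposition is therefore valid. The largest bag has 3 vertices, so the width is 2.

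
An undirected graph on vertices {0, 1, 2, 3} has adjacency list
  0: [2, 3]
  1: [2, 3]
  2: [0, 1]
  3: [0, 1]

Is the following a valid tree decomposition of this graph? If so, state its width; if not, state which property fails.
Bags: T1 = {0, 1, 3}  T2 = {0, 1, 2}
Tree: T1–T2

Vertex coverage: the bags together contain {0, 1, 2, 3}, the full vertex set. Edge coverage: each edge of G has both endpoints in at least one bag. Running intersection: for every vertex, the bags containing it form a connected subtree. All three properties hold, so this is a valid tree decomposition of width max|bag| − 1 = 2, and hence tw(G) ≤ 2.

Yes; width 2.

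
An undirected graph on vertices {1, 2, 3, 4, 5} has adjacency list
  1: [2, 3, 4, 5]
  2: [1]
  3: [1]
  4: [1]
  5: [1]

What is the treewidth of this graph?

A width-1 tree decomposition is:
Bags: B1 = {1, 2}  B2 = {1, 5}  B3 = {1, 3}  B4 = {1, 4}
Tree: B1–B2, B1–B3, B1–B4
Every bag has size at most 2, so the width is 2 − 1 = 1 and tw(G) ≤ 1. Since G has at least one edge (e.g. 2–1), it is not an edgeless graph, so tw(G) ≥ 1. The upper and lower bounds meet at 1, so that is the treewidth.

1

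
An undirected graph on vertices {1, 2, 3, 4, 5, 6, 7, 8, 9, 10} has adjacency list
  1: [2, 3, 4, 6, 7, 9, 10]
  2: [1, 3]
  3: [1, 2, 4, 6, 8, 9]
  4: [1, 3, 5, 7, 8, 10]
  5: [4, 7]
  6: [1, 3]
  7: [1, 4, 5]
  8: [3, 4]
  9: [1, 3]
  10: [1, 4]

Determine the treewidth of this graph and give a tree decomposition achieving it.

Each bag holds 3 vertices, so the decomposition has width 2, which upper-bounds the treewidth. For the lower bound, the 3 vertices {3, 4, 8} are pairwise adjacent, and any tree decomposition puts a clique entirely inside one bag — forcing width ≥ 2. The upper and lower bounds meet at 2, so that is the treewidth.

Treewidth 2.
One such decomposition:
Bags: B1 = {1, 3, 4}  B2 = {1, 3, 9}  B3 = {1, 4, 7}  B4 = {1, 3, 6}  B5 = {4, 5, 7}  B6 = {1, 4, 10}  B7 = {1, 2, 3}  B8 = {3, 4, 8}
Tree: B1–B2, B1–B3, B1–B4, B3–B5, B1–B6, B1–B7, B1–B8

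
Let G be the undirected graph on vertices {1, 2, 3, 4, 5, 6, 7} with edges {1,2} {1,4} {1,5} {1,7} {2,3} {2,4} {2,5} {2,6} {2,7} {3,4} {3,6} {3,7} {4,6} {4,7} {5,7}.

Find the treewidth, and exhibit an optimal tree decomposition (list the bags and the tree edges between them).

Every bag has size at most 4, so the width is 4 − 1 = 3 and tw(G) ≤ 3. For the lower bound, the 4 vertices {1, 2, 4, 7} are pairwise adjacent, and any tree decomposition puts a clique entirely inside one bag — forcing width ≥ 3. The upper and lower bounds meet at 3, so that is the treewidth.

Treewidth 3.
Bags: B1 = {2, 3, 4, 6}  B2 = {2, 3, 4, 7}  B3 = {1, 2, 4, 7}  B4 = {1, 2, 5, 7}
Tree: B1–B2, B2–B3, B3–B4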